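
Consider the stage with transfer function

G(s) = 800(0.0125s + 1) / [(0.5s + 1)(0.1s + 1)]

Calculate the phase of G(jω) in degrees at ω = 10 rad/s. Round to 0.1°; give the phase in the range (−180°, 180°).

At ω = 10 rad/s:
zero (1 + j10·0.0125) = 1 + j0.125 → |·| ≈ 1.0078, ∠ ≈ 7.13°
pole (1 + j10·0.5) = 1 + j5 → |·| ≈ 5.099, ∠ ≈ 78.69°
pole (1 + j10·0.1) = 1 + j1 → |·| ≈ 1.4142, ∠ ≈ 45.00°
∠G = (7.13°) − (78.69° + 45.00°) = -116.56°

-116.6°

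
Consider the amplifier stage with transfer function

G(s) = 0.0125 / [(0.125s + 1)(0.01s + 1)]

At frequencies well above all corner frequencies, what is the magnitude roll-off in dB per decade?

-40 dB/decade

Each pole contributes −20 dB/decade at high frequency; each zero contributes +20 dB/decade.
Net: 0 zero(s) − 2 pole(s) → -40 dB/decade.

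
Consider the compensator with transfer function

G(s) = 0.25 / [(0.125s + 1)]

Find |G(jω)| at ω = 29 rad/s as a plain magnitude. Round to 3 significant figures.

0.0665

At ω = 29 rad/s:
pole (1 + j29·0.125) = 1 + j3.625 → |·| ≈ 3.7604, ∠ ≈ 74.58°
|G| = 0.25 · 1 / (3.7604) ≈ 0.066482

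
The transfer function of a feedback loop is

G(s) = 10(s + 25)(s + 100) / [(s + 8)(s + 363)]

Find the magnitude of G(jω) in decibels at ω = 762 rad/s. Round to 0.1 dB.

19.2 dB

At s = jω = j762:
zero (s+25): 25 + j762 → |·| = √(25²+762²) = √581269 ≈ 762.41, ∠ = arctan(762/25) ≈ 88.12°
zero (s+100): 100 + j762 → |·| = √(100²+762²) = √590644 ≈ 768.53, ∠ = arctan(762/100) ≈ 82.52°
pole (s+8): 8 + j762 → |·| = √(8²+762²) = √580708 ≈ 762.04, ∠ = arctan(762/8) ≈ 89.40°
pole (s+363): 363 + j762 → |·| = √(363²+762²) = √712413 ≈ 844.05, ∠ = arctan(762/363) ≈ 64.53°
|G| = 10 · 5.8593e+05 / 6.432e+05 ≈ 9.1096
Gain = 20 log₁₀(9.1096) ≈ 19.19 dB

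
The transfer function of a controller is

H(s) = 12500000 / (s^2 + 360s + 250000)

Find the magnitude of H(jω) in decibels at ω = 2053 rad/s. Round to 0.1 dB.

9.8 dB

At s = jω = j2053:
quadratic: (j2053)² + 360·j2053 + 250000 = -3964809 + j739080 → |·| ≈ 4.0331e+06, ∠ ≈ 169.44°
|H| = 12500000 / 4.0331e+06 ≈ 3.0994
Gain = 20 log₁₀(3.0994) ≈ 9.83 dB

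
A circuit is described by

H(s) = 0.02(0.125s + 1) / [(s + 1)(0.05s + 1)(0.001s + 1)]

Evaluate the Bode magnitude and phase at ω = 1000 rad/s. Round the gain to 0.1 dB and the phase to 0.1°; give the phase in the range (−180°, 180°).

-89.0 dB, -134.3°

At ω = 1000 rad/s:
zero (1 + j1000·0.125) = 1 + j125 → |·| ≈ 125, ∠ ≈ 89.54°
pole (1 + j1000·1) = 1 + j1000 → |·| ≈ 1000, ∠ ≈ 89.94°
pole (1 + j1000·0.05) = 1 + j50 → |·| ≈ 50.01, ∠ ≈ 88.85°
pole (1 + j1000·0.001) = 1 + j1 → |·| ≈ 1.4142, ∠ ≈ 45.00°
|H| = 0.02 · 125 / (1000 · 50.01 · 1.4142) ≈ 3.5349e-05
Gain = 20 log₁₀(3.5349e-05) ≈ -89.03 dB
∠H = (89.54°) − (89.94° + 88.85° + 45.00°) = -134.25°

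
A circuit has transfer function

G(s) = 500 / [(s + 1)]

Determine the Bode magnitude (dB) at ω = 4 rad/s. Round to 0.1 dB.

At ω = 4 rad/s:
pole (1 + j4·1) = 1 + j4 → |·| ≈ 4.1231, ∠ ≈ 75.96°
|G| = 500 · 1 / (4.1231) ≈ 121.27
Gain = 20 log₁₀(121.27) ≈ 41.68 dB

41.7 dB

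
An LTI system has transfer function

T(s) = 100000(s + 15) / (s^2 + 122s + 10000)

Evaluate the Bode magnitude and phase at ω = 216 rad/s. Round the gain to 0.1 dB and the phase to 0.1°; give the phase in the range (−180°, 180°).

At s = jω = j216:
zero (s+15): 15 + j216 → |·| = √(15²+216²) = √46881 ≈ 216.52, ∠ = arctan(216/15) ≈ 86.03°
quadratic: (j216)² + 122·j216 + 10000 = -36656 + j26352 → |·| ≈ 45145, ∠ ≈ 144.29°
|T| = 100000 · 216.52 / 45145 ≈ 479.61
Gain = 20 log₁₀(479.61) ≈ 53.62 dB
∠T = 86.03° − 144.29° = -58.26°

53.6 dB, -58.3°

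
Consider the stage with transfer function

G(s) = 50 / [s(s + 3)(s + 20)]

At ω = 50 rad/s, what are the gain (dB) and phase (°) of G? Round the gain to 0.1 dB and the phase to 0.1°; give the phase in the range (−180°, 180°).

-68.6 dB, 115.2°

At s = jω = j50:
pole (s+3): 3 + j50 → |·| = √(3²+50²) = √2509 ≈ 50.09, ∠ = arctan(50/3) ≈ 86.57°
pole (s+20): 20 + j50 → |·| = √(20²+50²) = √2900 ≈ 53.852, ∠ = arctan(50/20) ≈ 68.20°
pole at origin: |s| = 50, ∠ = 90.00° (in denominator)
|G| = 50 / 1.3487e+05 ≈ 0.00037073
Gain = 20 log₁₀(0.00037073) ≈ -68.62 dB
∠G = 0.00° − 244.77° = -244.77° ≡ 115.23° (principal value)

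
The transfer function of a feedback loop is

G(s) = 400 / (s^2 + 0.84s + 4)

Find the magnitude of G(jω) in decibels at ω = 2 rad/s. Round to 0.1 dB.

47.5 dB

At s = jω = j2:
quadratic: (j2)² + 0.84·j2 + 4 = 0 + j1.68 → |·| ≈ 1.68, ∠ ≈ 90.00°
|G| = 400 / 1.68 ≈ 238.1
Gain = 20 log₁₀(238.1) ≈ 47.54 dB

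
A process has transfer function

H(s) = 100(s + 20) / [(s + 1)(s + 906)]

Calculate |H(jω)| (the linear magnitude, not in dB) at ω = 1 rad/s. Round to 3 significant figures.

At s = jω = j1:
zero (s+20): 20 + j1 → |·| = √(20²+1²) = √401 ≈ 20.025, ∠ = arctan(1/20) ≈ 2.86°
pole (s+1): 1 + j1 → |·| = √(1²+1²) = √2 ≈ 1.4142, ∠ = arctan(1/1) ≈ 45.00°
pole (s+906): 906 + j1 → |·| = √(906²+1²) = √820837 ≈ 906, ∠ = arctan(1/906) ≈ 0.06°
|H| = 100 · 20.025 / 1281.3 ≈ 1.5629

1.56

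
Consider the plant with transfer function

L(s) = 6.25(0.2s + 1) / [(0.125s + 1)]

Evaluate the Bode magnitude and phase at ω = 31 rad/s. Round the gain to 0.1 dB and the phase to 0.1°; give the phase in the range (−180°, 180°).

19.8 dB, 5.3°

At ω = 31 rad/s:
zero (1 + j31·0.2) = 1 + j6.2 → |·| ≈ 6.2801, ∠ ≈ 80.84°
pole (1 + j31·0.125) = 1 + j3.875 → |·| ≈ 4.002, ∠ ≈ 75.53°
|L| = 6.25 · 6.2801 / (4.002) ≈ 9.8078
Gain = 20 log₁₀(9.8078) ≈ 19.83 dB
∠L = (80.84°) − (75.53°) = 5.31°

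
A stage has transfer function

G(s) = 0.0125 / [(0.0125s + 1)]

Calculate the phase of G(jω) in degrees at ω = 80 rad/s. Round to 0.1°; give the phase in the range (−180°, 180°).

-45.0°

At ω = 80 rad/s:
pole (1 + j80·0.0125) = 1 + j1 → |·| ≈ 1.4142, ∠ ≈ 45.00°
∠G = (0°) − (45.00°) = -45.00°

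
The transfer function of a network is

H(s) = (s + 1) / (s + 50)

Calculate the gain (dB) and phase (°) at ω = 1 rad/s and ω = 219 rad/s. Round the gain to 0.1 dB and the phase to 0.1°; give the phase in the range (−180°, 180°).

Substitute s = j1:
Numerator: (j1) + 1 = 1 + j1
Denominator: (j1) + 50 = 50 + j1
|N| = √(1² + 1²) ≈ 1.4142, ∠N ≈ 45.00°
|D| = √(50² + 1²) ≈ 50.01, ∠D ≈ 1.15°
|H| = 1.4142 / 50.01 ≈ 0.028278
Gain = 20 log₁₀(0.028278) ≈ -30.97 dB
∠H = 45.00° − 1.15° = 43.85°

Substitute s = j219:
Numerator: (j219) + 1 = 1 + j219
Denominator: (j219) + 50 = 50 + j219
|N| = √(1² + 219²) ≈ 219, ∠N ≈ 89.74°
|D| = √(50² + 219²) ≈ 224.64, ∠D ≈ 77.14°
|H| = 219 / 224.64 ≈ 0.97489
Gain = 20 log₁₀(0.97489) ≈ -0.22 dB
∠H = 89.74° − 77.14° = 12.60°

ω = 1: -31.0 dB, 43.9°; ω = 219: -0.2 dB, 12.6°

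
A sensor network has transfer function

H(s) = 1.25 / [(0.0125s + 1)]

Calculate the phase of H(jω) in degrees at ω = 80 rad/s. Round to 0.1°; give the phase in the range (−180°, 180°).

-45.0°

At ω = 80 rad/s:
pole (1 + j80·0.0125) = 1 + j1 → |·| ≈ 1.4142, ∠ ≈ 45.00°
∠H = (0°) − (45.00°) = -45.00°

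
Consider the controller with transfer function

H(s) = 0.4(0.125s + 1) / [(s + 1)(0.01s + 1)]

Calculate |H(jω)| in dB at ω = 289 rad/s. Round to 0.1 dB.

At ω = 289 rad/s:
zero (1 + j289·0.125) = 1 + j36.125 → |·| ≈ 36.139, ∠ ≈ 88.41°
pole (1 + j289·1) = 1 + j289 → |·| ≈ 289, ∠ ≈ 89.80°
pole (1 + j289·0.01) = 1 + j2.89 → |·| ≈ 3.0581, ∠ ≈ 70.91°
|H| = 0.4 · 36.139 / (289 · 3.0581) ≈ 0.016356
Gain = 20 log₁₀(0.016356) ≈ -35.73 dB

-35.7 dB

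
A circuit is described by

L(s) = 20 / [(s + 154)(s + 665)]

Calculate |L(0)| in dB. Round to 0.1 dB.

L(0) = 20 / (154·665) ≈ 0.00019529
20 log₁₀(0.00019529) ≈ -74.19 dB

-74.2 dB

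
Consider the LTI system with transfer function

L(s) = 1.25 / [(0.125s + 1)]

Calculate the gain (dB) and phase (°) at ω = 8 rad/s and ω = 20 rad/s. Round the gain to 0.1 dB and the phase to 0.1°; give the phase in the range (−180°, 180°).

ω = 8: -1.1 dB, -45.0°; ω = 20: -6.7 dB, -68.2°

At ω = 8 rad/s:
pole (1 + j8·0.125) = 1 + j1 → |·| ≈ 1.4142, ∠ ≈ 45.00°
|L| = 1.25 · 1 / (1.4142) ≈ 0.88389
Gain = 20 log₁₀(0.88389) ≈ -1.07 dB
∠L = (0°) − (45.00°) = -45.00°

At ω = 20 rad/s:
pole (1 + j20·0.125) = 1 + j2.5 → |·| ≈ 2.6926, ∠ ≈ 68.20°
|L| = 1.25 · 1 / (2.6926) ≈ 0.46424
Gain = 20 log₁₀(0.46424) ≈ -6.67 dB
∠L = (0°) − (68.20°) = -68.20°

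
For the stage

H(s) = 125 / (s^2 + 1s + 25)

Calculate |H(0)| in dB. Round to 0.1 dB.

14.0 dB

H(0) = 125 / 25 = 5
20 log₁₀(5) ≈ 13.98 dB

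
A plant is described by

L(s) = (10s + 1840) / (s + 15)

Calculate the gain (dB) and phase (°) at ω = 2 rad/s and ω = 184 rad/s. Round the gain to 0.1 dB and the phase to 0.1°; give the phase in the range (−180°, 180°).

Substitute s = j2:
Numerator: 10(j2) + 1840 = 1840 + j20
Denominator: (j2) + 15 = 15 + j2
|N| = √(1840² + 20²) ≈ 1840.1, ∠N ≈ 0.62°
|D| = √(15² + 2²) ≈ 15.133, ∠D ≈ 7.59°
|L| = 1840.1 / 15.133 ≈ 121.6
Gain = 20 log₁₀(121.6) ≈ 41.70 dB
∠L = 0.62° − 7.59° = -6.97°

Substitute s = j184:
Numerator: 10(j184) + 1840 = 1840 + j1840
Denominator: (j184) + 15 = 15 + j184
|N| = √(1840² + 1840²) ≈ 2602.2, ∠N ≈ 45.00°
|D| = √(15² + 184²) ≈ 184.61, ∠D ≈ 85.34°
|L| = 2602.2 / 184.61 ≈ 14.096
Gain = 20 log₁₀(14.096) ≈ 22.98 dB
∠L = 45.00° − 85.34° = -40.34°

ω = 2: 41.7 dB, -7.0°; ω = 184: 23.0 dB, -40.3°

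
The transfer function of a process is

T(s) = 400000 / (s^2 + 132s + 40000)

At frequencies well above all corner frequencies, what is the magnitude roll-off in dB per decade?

-40 dB/decade

Each pole contributes −20 dB/decade at high frequency; each zero contributes +20 dB/decade.
Net: 0 zero(s) − 2 pole(s) → -40 dB/decade.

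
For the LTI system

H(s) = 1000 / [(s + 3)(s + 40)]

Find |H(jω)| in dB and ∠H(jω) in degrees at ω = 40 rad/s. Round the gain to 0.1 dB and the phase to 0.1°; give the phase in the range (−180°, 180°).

-7.1 dB, -130.7°

At s = jω = j40:
pole (s+3): 3 + j40 → |·| = √(3²+40²) = √1609 ≈ 40.112, ∠ = arctan(40/3) ≈ 85.71°
pole (s+40): 40 + j40 → |·| = √(40²+40²) = √3200 ≈ 56.569, ∠ = arctan(40/40) ≈ 45.00°
|H| = 1000 / 2269.1 ≈ 0.4407
Gain = 20 log₁₀(0.4407) ≈ -7.12 dB
∠H = 0.00° − 130.71° = -130.71°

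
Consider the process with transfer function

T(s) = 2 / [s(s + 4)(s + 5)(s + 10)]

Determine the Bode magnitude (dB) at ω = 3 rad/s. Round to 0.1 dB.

-53.2 dB

At s = jω = j3:
pole (s+4): 4 + j3 → |·| = √(4²+3²) = √25 ≈ 5, ∠ = arctan(3/4) ≈ 36.87°
pole (s+5): 5 + j3 → |·| = √(5²+3²) = √34 ≈ 5.831, ∠ = arctan(3/5) ≈ 30.96°
pole (s+10): 10 + j3 → |·| = √(10²+3²) = √109 ≈ 10.44, ∠ = arctan(3/10) ≈ 16.70°
pole at origin: |s| = 3, ∠ = 90.00° (in denominator)
|T| = 2 / 913.13 ≈ 0.0021903
Gain = 20 log₁₀(0.0021903) ≈ -53.19 dB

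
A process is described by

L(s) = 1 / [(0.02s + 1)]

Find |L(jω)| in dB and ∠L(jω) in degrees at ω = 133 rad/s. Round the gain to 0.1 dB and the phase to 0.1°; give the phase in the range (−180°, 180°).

At ω = 133 rad/s:
pole (1 + j133·0.02) = 1 + j2.66 → |·| ≈ 2.8418, ∠ ≈ 69.40°
|L| = 1 · 1 / (2.8418) ≈ 0.35189
Gain = 20 log₁₀(0.35189) ≈ -9.07 dB
∠L = (0°) − (69.40°) = -69.40°

-9.1 dB, -69.4°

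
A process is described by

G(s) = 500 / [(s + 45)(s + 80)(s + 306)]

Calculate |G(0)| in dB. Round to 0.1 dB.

-66.9 dB

G(0) = 500 / (45·80·306) ≈ 0.00045389
20 log₁₀(0.00045389) ≈ -66.86 dB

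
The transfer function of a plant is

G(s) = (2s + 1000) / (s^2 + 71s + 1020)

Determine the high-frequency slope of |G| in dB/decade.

-20 dB/decade

Each pole contributes −20 dB/decade at high frequency; each zero contributes +20 dB/decade.
Net: 1 zero(s) − 2 pole(s) → -20 dB/decade.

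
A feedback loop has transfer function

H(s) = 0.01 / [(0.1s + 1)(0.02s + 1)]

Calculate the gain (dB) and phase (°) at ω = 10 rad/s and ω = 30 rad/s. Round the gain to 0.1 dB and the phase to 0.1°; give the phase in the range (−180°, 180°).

At ω = 10 rad/s:
pole (1 + j10·0.1) = 1 + j1 → |·| ≈ 1.4142, ∠ ≈ 45.00°
pole (1 + j10·0.02) = 1 + j0.2 → |·| ≈ 1.0198, ∠ ≈ 11.31°
|H| = 0.01 · 1 / (1.4142 · 1.0198) ≈ 0.0069338
Gain = 20 log₁₀(0.0069338) ≈ -43.18 dB
∠H = (0°) − (45.00° + 11.31°) = -56.31°

At ω = 30 rad/s:
pole (1 + j30·0.1) = 1 + j3 → |·| ≈ 3.1623, ∠ ≈ 71.57°
pole (1 + j30·0.02) = 1 + j0.6 → |·| ≈ 1.1662, ∠ ≈ 30.96°
|H| = 0.01 · 1 / (3.1623 · 1.1662) ≈ 0.0027116
Gain = 20 log₁₀(0.0027116) ≈ -51.34 dB
∠H = (0°) − (71.57° + 30.96°) = -102.53°

ω = 10: -43.2 dB, -56.3°; ω = 30: -51.3 dB, -102.5°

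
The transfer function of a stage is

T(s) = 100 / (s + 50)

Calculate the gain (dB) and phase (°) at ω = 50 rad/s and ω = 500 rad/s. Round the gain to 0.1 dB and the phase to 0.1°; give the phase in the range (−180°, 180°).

ω = 50: 3.0 dB, -45.0°; ω = 500: -14.0 dB, -84.3°

Substitute s = j50:
Numerator: 100 = 100 + j0
Denominator: (j50) + 50 = 50 + j50
|N| = √(100² + 0²) ≈ 100, ∠N ≈ 0.00°
|D| = √(50² + 50²) ≈ 70.711, ∠D ≈ 45.00°
|T| = 100 / 70.711 ≈ 1.4142
Gain = 20 log₁₀(1.4142) ≈ 3.01 dB
∠T = 0.00° − 45.00° = -45.00°

Substitute s = j500:
Numerator: 100 = 100 + j0
Denominator: (j500) + 50 = 50 + j500
|N| = √(100² + 0²) ≈ 100, ∠N ≈ 0.00°
|D| = √(50² + 500²) ≈ 502.49, ∠D ≈ 84.29°
|T| = 100 / 502.49 ≈ 0.19901
Gain = 20 log₁₀(0.19901) ≈ -14.02 dB
∠T = 0.00° − 84.29° = -84.29°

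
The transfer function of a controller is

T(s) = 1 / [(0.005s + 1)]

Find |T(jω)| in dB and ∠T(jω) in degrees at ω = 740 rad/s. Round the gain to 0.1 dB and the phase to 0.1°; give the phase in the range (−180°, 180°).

-11.7 dB, -74.9°

At ω = 740 rad/s:
pole (1 + j740·0.005) = 1 + j3.7 → |·| ≈ 3.8328, ∠ ≈ 74.88°
|T| = 1 · 1 / (3.8328) ≈ 0.26091
Gain = 20 log₁₀(0.26091) ≈ -11.67 dB
∠T = (0°) − (74.88°) = -74.88°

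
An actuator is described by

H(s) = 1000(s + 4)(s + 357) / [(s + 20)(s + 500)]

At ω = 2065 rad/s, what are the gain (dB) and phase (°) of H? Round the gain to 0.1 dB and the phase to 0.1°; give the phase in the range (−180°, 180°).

At s = jω = j2065:
zero (s+4): 4 + j2065 → |·| = √(4²+2065²) = √4264241 ≈ 2065, ∠ = arctan(2065/4) ≈ 89.89°
zero (s+357): 357 + j2065 → |·| = √(357²+2065²) = √4391674 ≈ 2095.6, ∠ = arctan(2065/357) ≈ 80.19°
pole (s+20): 20 + j2065 → |·| = √(20²+2065²) = √4264625 ≈ 2065.1, ∠ = arctan(2065/20) ≈ 89.45°
pole (s+500): 500 + j2065 → |·| = √(500²+2065²) = √4514225 ≈ 2124.7, ∠ = arctan(2065/500) ≈ 76.39°
|H| = 1000 · 4.3274e+06 / 4.3877e+06 ≈ 986.26
Gain = 20 log₁₀(986.26) ≈ 59.88 dB
∠H = 170.08° − 165.84° = 4.24°

59.9 dB, 4.2°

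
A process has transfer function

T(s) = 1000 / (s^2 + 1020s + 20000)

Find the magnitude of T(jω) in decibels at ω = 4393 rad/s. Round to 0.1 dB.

Substitute s = j4393:
Numerator: 1000 = 1000 + j0
Denominator: (j4393)^2 + 1020(j4393) + 20000 = -19278449 + j4480860
|N| = √(1000² + 0²) ≈ 1000, ∠N ≈ 0.00°
|D| = √(19278449² + 4480860²) ≈ 1.9792e+07, ∠D ≈ 166.92°
|T| = 1000 / 1.9792e+07 ≈ 5.0525e-05
Gain = 20 log₁₀(5.0525e-05) ≈ -85.93 dB

-85.9 dB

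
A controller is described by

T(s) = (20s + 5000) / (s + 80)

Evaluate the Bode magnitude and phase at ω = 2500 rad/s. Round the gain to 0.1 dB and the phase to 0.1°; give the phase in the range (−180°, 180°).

Substitute s = j2500:
Numerator: 20(j2500) + 5000 = 5000 + j50000
Denominator: (j2500) + 80 = 80 + j2500
|N| = √(5000² + 50000²) ≈ 50249, ∠N ≈ 84.29°
|D| = √(80² + 2500²) ≈ 2501.3, ∠D ≈ 88.17°
|T| = 50249 / 2501.3 ≈ 20.089
Gain = 20 log₁₀(20.089) ≈ 26.06 dB
∠T = 84.29° − 88.17° = -3.88°

26.1 dB, -3.9°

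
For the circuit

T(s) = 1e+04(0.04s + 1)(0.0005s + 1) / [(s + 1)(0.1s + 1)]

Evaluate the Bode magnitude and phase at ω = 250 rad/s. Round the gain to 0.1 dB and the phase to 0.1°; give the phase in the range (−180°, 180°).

At ω = 250 rad/s:
zero (1 + j250·0.04) = 1 + j10 → |·| ≈ 10.05, ∠ ≈ 84.29°
zero (1 + j250·0.0005) = 1 + j0.125 → |·| ≈ 1.0078, ∠ ≈ 7.13°
pole (1 + j250·1) = 1 + j250 → |·| ≈ 250, ∠ ≈ 89.77°
pole (1 + j250·0.1) = 1 + j25 → |·| ≈ 25.02, ∠ ≈ 87.71°
|T| = 1e+04 · 10.05 · 1.0078 / (250 · 25.02) ≈ 16.192
Gain = 20 log₁₀(16.192) ≈ 24.19 dB
∠T = (84.29° + 7.13°) − (89.77° + 87.71°) = -86.06°

24.2 dB, -86.1°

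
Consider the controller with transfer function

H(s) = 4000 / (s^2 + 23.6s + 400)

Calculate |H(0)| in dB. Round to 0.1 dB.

H(0) = 4000 / 400 = 10
20 log₁₀(10) ≈ 20.00 dB

20.0 dB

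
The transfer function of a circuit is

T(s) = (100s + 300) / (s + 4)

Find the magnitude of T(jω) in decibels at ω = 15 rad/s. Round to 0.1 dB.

Substitute s = j15:
Numerator: 100(j15) + 300 = 300 + j1500
Denominator: (j15) + 4 = 4 + j15
|N| = √(300² + 1500²) ≈ 1529.7, ∠N ≈ 78.69°
|D| = √(4² + 15²) ≈ 15.524, ∠D ≈ 75.07°
|T| = 1529.7 / 15.524 ≈ 98.538
Gain = 20 log₁₀(98.538) ≈ 39.87 dB

39.9 dB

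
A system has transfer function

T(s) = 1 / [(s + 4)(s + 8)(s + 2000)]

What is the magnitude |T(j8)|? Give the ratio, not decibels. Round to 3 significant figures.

4.94e-06

At s = jω = j8:
pole (s+4): 4 + j8 → |·| = √(4²+8²) = √80 ≈ 8.9443, ∠ = arctan(8/4) ≈ 63.43°
pole (s+8): 8 + j8 → |·| = √(8²+8²) = √128 ≈ 11.314, ∠ = arctan(8/8) ≈ 45.00°
pole (s+2000): 2000 + j8 → |·| = √(2000²+8²) = √4000064 ≈ 2000, ∠ = arctan(8/2000) ≈ 0.23°
|T| = 1 / 2.0239e+05 ≈ 4.941e-06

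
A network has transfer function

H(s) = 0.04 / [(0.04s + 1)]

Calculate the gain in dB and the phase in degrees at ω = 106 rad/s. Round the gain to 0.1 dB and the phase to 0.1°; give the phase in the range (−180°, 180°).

-40.7 dB, -76.7°

At ω = 106 rad/s:
pole (1 + j106·0.04) = 1 + j4.24 → |·| ≈ 4.3563, ∠ ≈ 76.73°
|H| = 0.04 · 1 / (4.3563) ≈ 0.0091821
Gain = 20 log₁₀(0.0091821) ≈ -40.74 dB
∠H = (0°) − (76.73°) = -76.73°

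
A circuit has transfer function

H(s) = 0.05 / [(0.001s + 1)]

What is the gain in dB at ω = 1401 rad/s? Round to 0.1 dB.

-30.7 dB

At ω = 1401 rad/s:
pole (1 + j1401·0.001) = 1 + j1.401 → |·| ≈ 1.7213, ∠ ≈ 54.48°
|H| = 0.05 · 1 / (1.7213) ≈ 0.029048
Gain = 20 log₁₀(0.029048) ≈ -30.74 dB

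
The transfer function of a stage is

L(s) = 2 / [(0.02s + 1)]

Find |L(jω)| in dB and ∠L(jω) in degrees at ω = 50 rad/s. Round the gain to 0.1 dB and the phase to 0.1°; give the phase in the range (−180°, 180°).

3.0 dB, -45.0°

At ω = 50 rad/s:
pole (1 + j50·0.02) = 1 + j1 → |·| ≈ 1.4142, ∠ ≈ 45.00°
|L| = 2 · 1 / (1.4142) ≈ 1.4142
Gain = 20 log₁₀(1.4142) ≈ 3.01 dB
∠L = (0°) − (45.00°) = -45.00°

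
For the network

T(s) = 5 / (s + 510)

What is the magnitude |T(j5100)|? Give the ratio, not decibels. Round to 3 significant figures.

0.000976

Substitute s = j5100:
Numerator: 5 = 5 + j0
Denominator: (j5100) + 510 = 510 + j5100
|N| = √(5² + 0²) ≈ 5, ∠N ≈ 0.00°
|D| = √(510² + 5100²) ≈ 5125.4, ∠D ≈ 84.29°
|T| = 5 / 5125.4 ≈ 0.00097553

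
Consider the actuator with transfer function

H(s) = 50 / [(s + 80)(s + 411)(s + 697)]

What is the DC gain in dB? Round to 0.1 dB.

-113.2 dB

H(0) = 50 / (80·411·697) ≈ 2.1818e-06
20 log₁₀(2.1818e-06) ≈ -113.22 dB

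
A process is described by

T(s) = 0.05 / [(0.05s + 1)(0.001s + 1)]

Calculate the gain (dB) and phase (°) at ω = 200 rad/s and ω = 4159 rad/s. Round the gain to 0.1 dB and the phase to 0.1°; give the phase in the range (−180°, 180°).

ω = 200: -46.2 dB, -95.6°; ω = 4159: -85.0 dB, -166.2°

At ω = 200 rad/s:
pole (1 + j200·0.05) = 1 + j10 → |·| ≈ 10.05, ∠ ≈ 84.29°
pole (1 + j200·0.001) = 1 + j0.2 → |·| ≈ 1.0198, ∠ ≈ 11.31°
|T| = 0.05 · 1 / (10.05 · 1.0198) ≈ 0.0048785
Gain = 20 log₁₀(0.0048785) ≈ -46.23 dB
∠T = (0°) − (84.29° + 11.31°) = -95.60°

At ω = 4159 rad/s:
pole (1 + j4159·0.05) = 1 + j207.95 → |·| ≈ 207.95, ∠ ≈ 89.72°
pole (1 + j4159·0.001) = 1 + j4.159 → |·| ≈ 4.2775, ∠ ≈ 76.48°
|T| = 0.05 · 1 / (207.95 · 4.2775) ≈ 5.6211e-05
Gain = 20 log₁₀(5.6211e-05) ≈ -85.00 dB
∠T = (0°) − (89.72° + 76.48°) = -166.20°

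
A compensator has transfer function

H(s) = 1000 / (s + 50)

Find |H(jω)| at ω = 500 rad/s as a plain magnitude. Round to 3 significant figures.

At s = jω = j500:
pole (s+50): 50 + j500 → |·| = √(50²+500²) = √252500 ≈ 502.49, ∠ = arctan(500/50) ≈ 84.29°
|H| = 1000 / 502.49 ≈ 1.9901

1.99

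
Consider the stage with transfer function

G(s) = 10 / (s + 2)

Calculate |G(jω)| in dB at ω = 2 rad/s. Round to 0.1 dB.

Substitute s = j2:
Numerator: 10 = 10 + j0
Denominator: (j2) + 2 = 2 + j2
|N| = √(10² + 0²) ≈ 10, ∠N ≈ 0.00°
|D| = √(2² + 2²) ≈ 2.8284, ∠D ≈ 45.00°
|G| = 10 / 2.8284 ≈ 3.5356
Gain = 20 log₁₀(3.5356) ≈ 10.97 dB

11.0 dB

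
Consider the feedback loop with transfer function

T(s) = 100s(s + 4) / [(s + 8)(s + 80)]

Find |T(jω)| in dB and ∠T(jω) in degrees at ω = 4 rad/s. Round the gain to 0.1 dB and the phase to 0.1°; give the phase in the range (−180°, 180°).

At s = jω = j4:
zero (s+4): 4 + j4 → |·| = √(4²+4²) = √32 ≈ 5.6569, ∠ = arctan(4/4) ≈ 45.00°
zero at origin: s = j4 → |·| = 4, ∠ = 90.00°
pole (s+8): 8 + j4 → |·| = √(8²+4²) = √80 ≈ 8.9443, ∠ = arctan(4/8) ≈ 26.57°
pole (s+80): 80 + j4 → |·| = √(80²+4²) = √6416 ≈ 80.1, ∠ = arctan(4/80) ≈ 2.86°
|T| = 100 · 22.628 / 716.44 ≈ 3.1584
Gain = 20 log₁₀(3.1584) ≈ 9.99 dB
∠T = 135.00° − 29.43° = 105.57°

10.0 dB, 105.6°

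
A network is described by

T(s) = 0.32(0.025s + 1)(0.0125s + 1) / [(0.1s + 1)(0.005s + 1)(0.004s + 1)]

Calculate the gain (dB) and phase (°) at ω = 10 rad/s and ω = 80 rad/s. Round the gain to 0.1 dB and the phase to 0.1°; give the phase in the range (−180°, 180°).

ω = 10: -12.6 dB, -29.0°; ω = 80: -19.1 dB, -14.0°

At ω = 10 rad/s:
zero (1 + j10·0.025) = 1 + j0.25 → |·| ≈ 1.0308, ∠ ≈ 14.04°
zero (1 + j10·0.0125) = 1 + j0.125 → |·| ≈ 1.0078, ∠ ≈ 7.13°
pole (1 + j10·0.1) = 1 + j1 → |·| ≈ 1.4142, ∠ ≈ 45.00°
pole (1 + j10·0.005) = 1 + j0.05 → |·| ≈ 1.0012, ∠ ≈ 2.86°
pole (1 + j10·0.004) = 1 + j0.04 → |·| ≈ 1.0008, ∠ ≈ 2.29°
|T| = 0.32 · 1.0308 · 1.0078 / (1.4142 · 1.0012 · 1.0008) ≈ 0.2346
Gain = 20 log₁₀(0.2346) ≈ -12.59 dB
∠T = (14.04° + 7.13°) − (45.00° + 2.86° + 2.29°) = -28.98°

At ω = 80 rad/s:
zero (1 + j80·0.025) = 1 + j2 → |·| ≈ 2.2361, ∠ ≈ 63.43°
zero (1 + j80·0.0125) = 1 + j1 → |·| ≈ 1.4142, ∠ ≈ 45.00°
pole (1 + j80·0.1) = 1 + j8 → |·| ≈ 8.0623, ∠ ≈ 82.87°
pole (1 + j80·0.005) = 1 + j0.4 → |·| ≈ 1.077, ∠ ≈ 21.80°
pole (1 + j80·0.004) = 1 + j0.32 → |·| ≈ 1.05, ∠ ≈ 17.74°
|T| = 0.32 · 2.2361 · 1.4142 / (8.0623 · 1.077 · 1.05) ≈ 0.11099
Gain = 20 log₁₀(0.11099) ≈ -19.09 dB
∠T = (63.43° + 45.00°) − (82.87° + 21.80° + 17.74°) = -13.98°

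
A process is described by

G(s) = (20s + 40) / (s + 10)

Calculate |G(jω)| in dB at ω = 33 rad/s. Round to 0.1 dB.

Substitute s = j33:
Numerator: 20(j33) + 40 = 40 + j660
Denominator: (j33) + 10 = 10 + j33
|N| = √(40² + 660²) ≈ 661.21, ∠N ≈ 86.53°
|D| = √(10² + 33²) ≈ 34.482, ∠D ≈ 73.14°
|G| = 661.21 / 34.482 ≈ 19.176
Gain = 20 log₁₀(19.176) ≈ 25.66 dB

25.7 dB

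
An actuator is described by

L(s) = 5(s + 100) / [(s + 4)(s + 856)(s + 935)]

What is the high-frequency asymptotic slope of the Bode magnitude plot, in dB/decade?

-40 dB/decade

Each pole contributes −20 dB/decade at high frequency; each zero contributes +20 dB/decade.
Net: 1 zero(s) − 3 pole(s) → -40 dB/decade.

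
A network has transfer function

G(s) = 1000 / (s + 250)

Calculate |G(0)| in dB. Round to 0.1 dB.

G(0) = 1000 / 250 = 4
20 log₁₀(4) ≈ 12.04 dB

12.0 dB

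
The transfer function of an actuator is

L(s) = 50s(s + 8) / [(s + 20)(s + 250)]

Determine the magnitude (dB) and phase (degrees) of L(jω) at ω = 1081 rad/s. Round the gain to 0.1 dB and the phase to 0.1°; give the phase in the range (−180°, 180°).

At s = jω = j1081:
zero (s+8): 8 + j1081 → |·| = √(8²+1081²) = √1168625 ≈ 1081, ∠ = arctan(1081/8) ≈ 89.58°
zero at origin: s = j1081 → |·| = 1081, ∠ = 90.00°
pole (s+20): 20 + j1081 → |·| = √(20²+1081²) = √1168961 ≈ 1081.2, ∠ = arctan(1081/20) ≈ 88.94°
pole (s+250): 250 + j1081 → |·| = √(250²+1081²) = √1231061 ≈ 1109.5, ∠ = arctan(1081/250) ≈ 76.98°
|L| = 50 · 1.1686e+06 / 1.1996e+06 ≈ 48.708
Gain = 20 log₁₀(48.708) ≈ 33.75 dB
∠L = 179.58° − 165.92° = 13.66°

33.8 dB, 13.7°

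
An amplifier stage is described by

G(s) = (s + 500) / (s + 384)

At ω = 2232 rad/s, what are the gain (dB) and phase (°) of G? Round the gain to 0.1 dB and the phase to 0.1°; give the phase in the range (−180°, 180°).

Substitute s = j2232:
Numerator: (j2232) + 500 = 500 + j2232
Denominator: (j2232) + 384 = 384 + j2232
|N| = √(500² + 2232²) ≈ 2287.3, ∠N ≈ 77.37°
|D| = √(384² + 2232²) ≈ 2264.8, ∠D ≈ 80.24°
|G| = 2287.3 / 2264.8 ≈ 1.0099
Gain = 20 log₁₀(1.0099) ≈ 0.09 dB
∠G = 77.37° − 80.24° = -2.87°

0.1 dB, -2.9°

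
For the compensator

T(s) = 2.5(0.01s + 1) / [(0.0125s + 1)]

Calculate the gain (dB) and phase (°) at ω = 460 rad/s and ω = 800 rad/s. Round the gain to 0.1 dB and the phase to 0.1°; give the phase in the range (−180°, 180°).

ω = 460: 6.1 dB, -2.4°; ω = 800: 6.0 dB, -1.4°

At ω = 460 rad/s:
zero (1 + j460·0.01) = 1 + j4.6 → |·| ≈ 4.7074, ∠ ≈ 77.74°
pole (1 + j460·0.0125) = 1 + j5.75 → |·| ≈ 5.8363, ∠ ≈ 80.13°
|T| = 2.5 · 4.7074 / (5.8363) ≈ 2.0164
Gain = 20 log₁₀(2.0164) ≈ 6.09 dB
∠T = (77.74°) − (80.13°) = -2.39°

At ω = 800 rad/s:
zero (1 + j800·0.01) = 1 + j8 → |·| ≈ 8.0623, ∠ ≈ 82.87°
pole (1 + j800·0.0125) = 1 + j10 → |·| ≈ 10.05, ∠ ≈ 84.29°
|T| = 2.5 · 8.0623 / (10.05) ≈ 2.0055
Gain = 20 log₁₀(2.0055) ≈ 6.04 dB
∠T = (82.87°) − (84.29°) = -1.42°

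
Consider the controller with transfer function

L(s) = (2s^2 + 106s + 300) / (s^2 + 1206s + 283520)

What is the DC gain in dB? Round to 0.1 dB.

L(0) = 300 / 283520 ≈ 0.0010581
20 log₁₀(0.0010581) ≈ -59.51 dB

-59.5 dB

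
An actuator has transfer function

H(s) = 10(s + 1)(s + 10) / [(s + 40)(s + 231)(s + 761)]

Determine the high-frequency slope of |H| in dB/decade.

Each pole contributes −20 dB/decade at high frequency; each zero contributes +20 dB/decade.
Net: 2 zero(s) − 3 pole(s) → -20 dB/decade.

-20 dB/decade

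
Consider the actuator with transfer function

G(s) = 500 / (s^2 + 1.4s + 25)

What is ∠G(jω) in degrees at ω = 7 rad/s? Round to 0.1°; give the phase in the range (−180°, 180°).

-157.8°

At s = jω = j7:
quadratic: (j7)² + 1.4·j7 + 25 = -24 + j9.8 → |·| ≈ 25.924, ∠ ≈ 157.79°
∠G = 0.00° − 157.79° = -157.79°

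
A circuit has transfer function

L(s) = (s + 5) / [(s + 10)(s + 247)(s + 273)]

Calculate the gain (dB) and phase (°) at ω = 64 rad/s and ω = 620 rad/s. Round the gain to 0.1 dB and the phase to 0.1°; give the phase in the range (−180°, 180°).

ω = 64: -97.2 dB, -23.3°; ω = 620: -113.1 dB, -134.1°

At s = jω = j64:
zero (s+5): 5 + j64 → |·| = √(5²+64²) = √4121 ≈ 64.195, ∠ = arctan(64/5) ≈ 85.53°
pole (s+10): 10 + j64 → |·| = √(10²+64²) = √4196 ≈ 64.777, ∠ = arctan(64/10) ≈ 81.12°
pole (s+247): 247 + j64 → |·| = √(247²+64²) = √65105 ≈ 255.16, ∠ = arctan(64/247) ≈ 14.53°
pole (s+273): 273 + j64 → |·| = √(273²+64²) = √78625 ≈ 280.4, ∠ = arctan(64/273) ≈ 13.19°
|L| = 1 · 64.195 / 4.6346e+06 ≈ 1.3851e-05
Gain = 20 log₁₀(1.3851e-05) ≈ -97.17 dB
∠L = 85.53° − 108.84° = -23.31°

At s = jω = j620:
zero (s+5): 5 + j620 → |·| = √(5²+620²) = √384425 ≈ 620.02, ∠ = arctan(620/5) ≈ 89.54°
pole (s+10): 10 + j620 → |·| = √(10²+620²) = √384500 ≈ 620.08, ∠ = arctan(620/10) ≈ 89.08°
pole (s+247): 247 + j620 → |·| = √(247²+620²) = √445409 ≈ 667.39, ∠ = arctan(620/247) ≈ 68.28°
pole (s+273): 273 + j620 → |·| = √(273²+620²) = √458929 ≈ 677.44, ∠ = arctan(620/273) ≈ 66.24°
|L| = 1 · 620.02 / 2.8035e+08 ≈ 2.2116e-06
Gain = 20 log₁₀(2.2116e-06) ≈ -113.11 dB
∠L = 89.54° − 223.60° = -134.06°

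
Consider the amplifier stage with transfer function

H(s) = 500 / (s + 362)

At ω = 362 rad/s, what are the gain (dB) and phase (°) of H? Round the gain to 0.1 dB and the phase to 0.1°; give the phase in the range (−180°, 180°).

At s = jω = j362:
pole (s+362): 362 + j362 → |·| = √(362²+362²) = √262088 ≈ 511.95, ∠ = arctan(362/362) ≈ 45.00°
|H| = 500 / 511.95 ≈ 0.97666
Gain = 20 log₁₀(0.97666) ≈ -0.21 dB
∠H = 0.00° − 45.00° = -45.00°

-0.2 dB, -45.0°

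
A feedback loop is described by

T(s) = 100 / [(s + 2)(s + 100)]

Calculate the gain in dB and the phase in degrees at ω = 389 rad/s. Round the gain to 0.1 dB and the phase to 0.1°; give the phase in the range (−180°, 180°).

At s = jω = j389:
pole (s+2): 2 + j389 → |·| = √(2²+389²) = √151325 ≈ 389.01, ∠ = arctan(389/2) ≈ 89.71°
pole (s+100): 100 + j389 → |·| = √(100²+389²) = √161321 ≈ 401.65, ∠ = arctan(389/100) ≈ 75.58°
|T| = 100 / 1.5625e+05 ≈ 0.00064
Gain = 20 log₁₀(0.00064) ≈ -63.88 dB
∠T = 0.00° − 165.29° = -165.29°

-63.9 dB, -165.3°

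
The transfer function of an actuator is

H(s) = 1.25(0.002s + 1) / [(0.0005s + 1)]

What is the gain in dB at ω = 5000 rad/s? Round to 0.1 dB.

At ω = 5000 rad/s:
zero (1 + j5000·0.002) = 1 + j10 → |·| ≈ 10.05, ∠ ≈ 84.29°
pole (1 + j5000·0.0005) = 1 + j2.5 → |·| ≈ 2.6926, ∠ ≈ 68.20°
|H| = 1.25 · 10.05 / (2.6926) ≈ 4.6656
Gain = 20 log₁₀(4.6656) ≈ 13.38 dB

13.4 dB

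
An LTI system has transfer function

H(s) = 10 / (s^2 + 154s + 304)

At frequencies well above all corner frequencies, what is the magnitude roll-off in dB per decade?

Each pole contributes −20 dB/decade at high frequency; each zero contributes +20 dB/decade.
Net: 0 zero(s) − 2 pole(s) → -40 dB/decade.

-40 dB/decade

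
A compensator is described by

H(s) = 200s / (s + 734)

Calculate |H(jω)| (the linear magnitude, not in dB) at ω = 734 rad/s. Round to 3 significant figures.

At s = jω = j734:
zero at origin: s = j734 → |·| = 734, ∠ = 90.00°
pole (s+734): 734 + j734 → |·| = √(734²+734²) = √1077512 ≈ 1038, ∠ = arctan(734/734) ≈ 45.00°
|H| = 200 · 734 / 1038 ≈ 141.43

141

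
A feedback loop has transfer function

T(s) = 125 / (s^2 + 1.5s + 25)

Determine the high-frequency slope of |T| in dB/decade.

-40 dB/decade

Each pole contributes −20 dB/decade at high frequency; each zero contributes +20 dB/decade.
Net: 0 zero(s) − 2 pole(s) → -40 dB/decade.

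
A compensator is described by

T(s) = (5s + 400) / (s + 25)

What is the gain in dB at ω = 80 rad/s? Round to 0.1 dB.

Substitute s = j80:
Numerator: 5(j80) + 400 = 400 + j400
Denominator: (j80) + 25 = 25 + j80
|N| = √(400² + 400²) ≈ 565.69, ∠N ≈ 45.00°
|D| = √(25² + 80²) ≈ 83.815, ∠D ≈ 72.65°
|T| = 565.69 / 83.815 ≈ 6.7493
Gain = 20 log₁₀(6.7493) ≈ 16.59 dB

16.6 dB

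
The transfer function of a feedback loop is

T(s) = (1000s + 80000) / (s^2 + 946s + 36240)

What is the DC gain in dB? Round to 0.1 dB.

T(0) = 80000 / 36240 ≈ 2.2075
20 log₁₀(2.2075) ≈ 6.88 dB

6.9 dB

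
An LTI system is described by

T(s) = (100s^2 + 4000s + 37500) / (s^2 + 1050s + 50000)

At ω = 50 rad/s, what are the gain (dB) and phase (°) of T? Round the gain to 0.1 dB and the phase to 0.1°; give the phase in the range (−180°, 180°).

Substitute s = j50:
Numerator: 100(j50)^2 + 4000(j50) + 37500 = -212500 + j200000
Denominator: (j50)^2 + 1050(j50) + 50000 = 47500 + j52500
|N| = √(212500² + 200000²) ≈ 2.9182e+05, ∠N ≈ 136.74°
|D| = √(47500² + 52500²) ≈ 70799, ∠D ≈ 47.86°
|T| = 2.9182e+05 / 70799 ≈ 4.1218
Gain = 20 log₁₀(4.1218) ≈ 12.30 dB
∠T = 136.74° − 47.86° = 88.88°

12.3 dB, 88.9°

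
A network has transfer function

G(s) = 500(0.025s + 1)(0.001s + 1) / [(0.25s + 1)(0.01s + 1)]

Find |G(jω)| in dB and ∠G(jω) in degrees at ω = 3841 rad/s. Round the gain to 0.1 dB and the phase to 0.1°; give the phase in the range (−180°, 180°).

At ω = 3841 rad/s:
zero (1 + j3841·0.025) = 1 + j96.025 → |·| ≈ 96.03, ∠ ≈ 89.40°
zero (1 + j3841·0.001) = 1 + j3.841 → |·| ≈ 3.969, ∠ ≈ 75.41°
pole (1 + j3841·0.25) = 1 + j960.25 → |·| ≈ 960.25, ∠ ≈ 89.94°
pole (1 + j3841·0.01) = 1 + j38.41 → |·| ≈ 38.423, ∠ ≈ 88.51°
|G| = 500 · 96.03 · 3.969 / (960.25 · 38.423) ≈ 5.1651
Gain = 20 log₁₀(5.1651) ≈ 14.26 dB
∠G = (89.40° + 75.41°) − (89.94° + 88.51°) = -13.64°

14.3 dB, -13.6°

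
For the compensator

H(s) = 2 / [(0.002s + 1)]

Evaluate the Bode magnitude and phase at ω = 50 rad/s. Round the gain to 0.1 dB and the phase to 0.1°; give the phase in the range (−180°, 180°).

6.0 dB, -5.7°

At ω = 50 rad/s:
pole (1 + j50·0.002) = 1 + j0.1 → |·| ≈ 1.005, ∠ ≈ 5.71°
|H| = 2 · 1 / (1.005) ≈ 1.99
Gain = 20 log₁₀(1.99) ≈ 5.98 dB
∠H = (0°) − (5.71°) = -5.71°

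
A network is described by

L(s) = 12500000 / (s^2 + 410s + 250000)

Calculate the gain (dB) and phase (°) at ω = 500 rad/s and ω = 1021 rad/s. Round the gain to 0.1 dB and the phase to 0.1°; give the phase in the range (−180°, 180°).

At s = jω = j500:
quadratic: (j500)² + 410·j500 + 250000 = 0 + j205000 → |·| ≈ 2.05e+05, ∠ ≈ 90.00°
|L| = 12500000 / 2.05e+05 ≈ 60.976
Gain = 20 log₁₀(60.976) ≈ 35.70 dB
∠L = 0.00° − 90.00° = -90.00°

At s = jω = j1021:
quadratic: (j1021)² + 410·j1021 + 250000 = -792441 + j418610 → |·| ≈ 8.9621e+05, ∠ ≈ 152.15°
|L| = 12500000 / 8.9621e+05 ≈ 13.948
Gain = 20 log₁₀(13.948) ≈ 22.89 dB
∠L = 0.00° − 152.15° = -152.15°

ω = 500: 35.7 dB, -90.0°; ω = 1021: 22.9 dB, -152.2°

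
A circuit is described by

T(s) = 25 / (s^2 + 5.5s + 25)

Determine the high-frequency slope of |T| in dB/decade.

Each pole contributes −20 dB/decade at high frequency; each zero contributes +20 dB/decade.
Net: 0 zero(s) − 2 pole(s) → -40 dB/decade.

-40 dB/decade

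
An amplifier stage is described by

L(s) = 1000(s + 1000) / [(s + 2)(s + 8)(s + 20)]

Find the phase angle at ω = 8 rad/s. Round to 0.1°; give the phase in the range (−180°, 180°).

At s = jω = j8:
zero (s+1000): 1000 + j8 → |·| = √(1000²+8²) = √1000064 ≈ 1000, ∠ = arctan(8/1000) ≈ 0.46°
pole (s+2): 2 + j8 → |·| = √(2²+8²) = √68 ≈ 8.2462, ∠ = arctan(8/2) ≈ 75.96°
pole (s+8): 8 + j8 → |·| = √(8²+8²) = √128 ≈ 11.314, ∠ = arctan(8/8) ≈ 45.00°
pole (s+20): 20 + j8 → |·| = √(20²+8²) = √464 ≈ 21.541, ∠ = arctan(8/20) ≈ 21.80°
∠L = 0.46° − 142.76° = -142.30°

-142.3°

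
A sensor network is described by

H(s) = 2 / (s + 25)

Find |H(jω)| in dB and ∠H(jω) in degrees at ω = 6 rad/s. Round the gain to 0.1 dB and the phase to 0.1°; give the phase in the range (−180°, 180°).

-22.2 dB, -13.5°

Substitute s = j6:
Numerator: 2 = 2 + j0
Denominator: (j6) + 25 = 25 + j6
|N| = √(2² + 0²) ≈ 2, ∠N ≈ 0.00°
|D| = √(25² + 6²) ≈ 25.71, ∠D ≈ 13.50°
|H| = 2 / 25.71 ≈ 0.077791
Gain = 20 log₁₀(0.077791) ≈ -22.18 dB
∠H = 0.00° − 13.50° = -13.50°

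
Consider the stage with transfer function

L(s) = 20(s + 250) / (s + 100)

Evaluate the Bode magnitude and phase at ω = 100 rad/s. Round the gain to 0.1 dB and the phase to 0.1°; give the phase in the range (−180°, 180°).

At s = jω = j100:
zero (s+250): 250 + j100 → |·| = √(250²+100²) = √72500 ≈ 269.26, ∠ = arctan(100/250) ≈ 21.80°
pole (s+100): 100 + j100 → |·| = √(100²+100²) = √20000 ≈ 141.42, ∠ = arctan(100/100) ≈ 45.00°
|L| = 20 · 269.26 / 141.42 ≈ 38.079
Gain = 20 log₁₀(38.079) ≈ 31.61 dB
∠L = 21.80° − 45.00° = -23.20°

31.6 dB, -23.2°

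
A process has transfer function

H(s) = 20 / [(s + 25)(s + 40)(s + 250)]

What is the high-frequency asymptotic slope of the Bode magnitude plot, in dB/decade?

-60 dB/decade

Each pole contributes −20 dB/decade at high frequency; each zero contributes +20 dB/decade.
Net: 0 zero(s) − 3 pole(s) → -60 dB/decade.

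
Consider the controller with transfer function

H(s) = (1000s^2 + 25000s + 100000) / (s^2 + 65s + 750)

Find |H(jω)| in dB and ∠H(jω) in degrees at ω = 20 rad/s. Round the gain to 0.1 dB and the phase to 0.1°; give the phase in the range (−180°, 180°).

52.7 dB, 46.0°

Substitute s = j20:
Numerator: 1000(j20)^2 + 25000(j20) + 100000 = -300000 + j500000
Denominator: (j20)^2 + 65(j20) + 750 = 350 + j1300
|N| = √(300000² + 500000²) ≈ 5.831e+05, ∠N ≈ 120.96°
|D| = √(350² + 1300²) ≈ 1346.3, ∠D ≈ 74.93°
|H| = 5.831e+05 / 1346.3 ≈ 433.11
Gain = 20 log₁₀(433.11) ≈ 52.73 dB
∠H = 120.96° − 74.93° = 46.03°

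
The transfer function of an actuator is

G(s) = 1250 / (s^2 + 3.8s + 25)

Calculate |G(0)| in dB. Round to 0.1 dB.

34.0 dB

G(0) = 1250 / 25 = 50
20 log₁₀(50) ≈ 33.98 dB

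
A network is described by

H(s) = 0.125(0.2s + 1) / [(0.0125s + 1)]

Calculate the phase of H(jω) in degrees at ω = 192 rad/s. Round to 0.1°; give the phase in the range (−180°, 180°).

At ω = 192 rad/s:
zero (1 + j192·0.2) = 1 + j38.4 → |·| ≈ 38.413, ∠ ≈ 88.51°
pole (1 + j192·0.0125) = 1 + j2.4 → |·| ≈ 2.6, ∠ ≈ 67.38°
∠H = (88.51°) − (67.38°) = 21.13°

21.1°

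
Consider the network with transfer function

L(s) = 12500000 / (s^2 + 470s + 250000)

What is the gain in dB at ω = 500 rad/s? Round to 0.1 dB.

34.5 dB

At s = jω = j500:
quadratic: (j500)² + 470·j500 + 250000 = 0 + j235000 → |·| ≈ 2.35e+05, ∠ ≈ 90.00°
|L| = 12500000 / 2.35e+05 ≈ 53.191
Gain = 20 log₁₀(53.191) ≈ 34.52 dB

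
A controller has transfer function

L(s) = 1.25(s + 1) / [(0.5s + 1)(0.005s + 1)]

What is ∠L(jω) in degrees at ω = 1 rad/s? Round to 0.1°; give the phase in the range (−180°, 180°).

At ω = 1 rad/s:
zero (1 + j1·1) = 1 + j1 → |·| ≈ 1.4142, ∠ ≈ 45.00°
pole (1 + j1·0.5) = 1 + j0.5 → |·| ≈ 1.118, ∠ ≈ 26.57°
pole (1 + j1·0.005) = 1 + j0.005 → |·| ≈ 1, ∠ ≈ 0.29°
∠L = (45.00°) − (26.57° + 0.29°) = 18.14°

18.1°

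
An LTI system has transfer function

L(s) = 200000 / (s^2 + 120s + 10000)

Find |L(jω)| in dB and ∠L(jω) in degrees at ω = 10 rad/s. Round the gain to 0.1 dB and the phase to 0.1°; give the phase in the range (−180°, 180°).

26.0 dB, -6.9°

At s = jω = j10:
quadratic: (j10)² + 120·j10 + 10000 = 9900 + j1200 → |·| ≈ 9972.5, ∠ ≈ 6.91°
|L| = 200000 / 9972.5 ≈ 20.055
Gain = 20 log₁₀(20.055) ≈ 26.04 dB
∠L = 0.00° − 6.91° = -6.91°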